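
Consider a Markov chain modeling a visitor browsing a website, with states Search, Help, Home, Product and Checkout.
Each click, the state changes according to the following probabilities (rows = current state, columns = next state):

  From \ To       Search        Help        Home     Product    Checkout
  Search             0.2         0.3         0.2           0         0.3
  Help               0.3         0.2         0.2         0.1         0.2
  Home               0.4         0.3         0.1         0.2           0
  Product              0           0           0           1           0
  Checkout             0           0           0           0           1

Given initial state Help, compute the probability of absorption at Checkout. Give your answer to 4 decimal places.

Let h(s) be the probability of absorption at Checkout starting from transient state s. Then h(Checkout) = 1 and h(Product) = 0. By first-step analysis:
h(Search) = 0.2·h(Search) + 0.3·h(Help) + 0.2·h(Home) + 0.3·1
h(Help) = 0.3·h(Search) + 0.2·h(Help) + 0.2·h(Home) + 0.1·0 + 0.2·1
h(Home) = 0.4·h(Search) + 0.3·h(Help) + 0.1·h(Home) + 0.2·0
Solving: h(Search) = 0.7742, h(Help) = 0.6833, h(Home) = 0.5718.
Starting from Help, the probability is 0.6833.

0.6833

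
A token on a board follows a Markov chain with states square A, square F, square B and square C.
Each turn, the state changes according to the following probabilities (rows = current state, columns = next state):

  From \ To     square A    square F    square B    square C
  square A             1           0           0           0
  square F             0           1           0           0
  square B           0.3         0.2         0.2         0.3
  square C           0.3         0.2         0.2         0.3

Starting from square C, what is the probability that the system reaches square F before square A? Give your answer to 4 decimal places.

Let h(s) be the probability of absorption at square F starting from transient state s. Then h(square F) = 1 and h(square A) = 0. By first-step analysis:
h(square B) = 0.3·0 + 0.2·1 + 0.2·h(square B) + 0.3·h(square C)
h(square C) = 0.3·0 + 0.2·1 + 0.2·h(square B) + 0.3·h(square C)
Solving: h(square B) = 0.4000, h(square C) = 0.4000.
Starting from square C, the probability is 0.4000.

0.4000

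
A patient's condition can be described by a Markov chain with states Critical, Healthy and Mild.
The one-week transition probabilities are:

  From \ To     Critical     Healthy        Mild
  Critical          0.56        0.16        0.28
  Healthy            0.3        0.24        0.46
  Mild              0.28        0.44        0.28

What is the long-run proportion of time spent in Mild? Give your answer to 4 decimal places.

0.3293

Let the stationary distribution be π with π = πP and π_1 + π_2 + π_3 = 1.
π_1 = 0.56·π_1 + 0.3·π_2 + 0.28·π_3
π_2 = 0.16·π_1 + 0.24·π_2 + 0.44·π_3
Solving with the normalization constraint gives π = (0.3965, 0.2741, 0.3293).
So the stationary probability of Mild is 0.3293.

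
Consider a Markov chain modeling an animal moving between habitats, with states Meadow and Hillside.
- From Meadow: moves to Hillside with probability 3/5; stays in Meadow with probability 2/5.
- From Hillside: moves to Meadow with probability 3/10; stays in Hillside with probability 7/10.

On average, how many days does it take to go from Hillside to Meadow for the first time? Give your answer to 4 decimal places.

Let t(s) be the expected number of days to first reach Meadow from state s, with t(Meadow) = 0. Conditioning on the first day:
t(Hillside) = 1 + 0.7·t(Hillside)
Solving: t(Hillside) = 3.3333.
Expected days from Hillside to Meadow: 3.3333.

3.3333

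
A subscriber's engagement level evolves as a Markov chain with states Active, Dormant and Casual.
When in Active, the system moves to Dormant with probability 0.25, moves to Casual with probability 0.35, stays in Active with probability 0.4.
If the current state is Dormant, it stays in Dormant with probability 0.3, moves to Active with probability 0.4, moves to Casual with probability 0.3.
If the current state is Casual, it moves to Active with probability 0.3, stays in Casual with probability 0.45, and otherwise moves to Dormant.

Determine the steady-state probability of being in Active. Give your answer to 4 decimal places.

0.3626

Let the stationary distribution be π with π = πP and π_1 + π_2 + π_3 = 1.
π_1 = 0.4·π_1 + 0.4·π_2 + 0.3·π_3
π_2 = 0.25·π_1 + 0.3·π_2 + 0.25·π_3
Solving with the normalization constraint gives π = (0.3626, 0.2632, 0.3743).
So the stationary probability of Active is 0.3626.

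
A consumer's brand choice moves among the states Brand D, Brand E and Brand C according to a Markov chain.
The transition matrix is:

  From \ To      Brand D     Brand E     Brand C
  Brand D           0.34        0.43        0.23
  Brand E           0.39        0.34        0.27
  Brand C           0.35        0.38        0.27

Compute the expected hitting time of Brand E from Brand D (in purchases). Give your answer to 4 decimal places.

2.3922

Let t(s) be the expected number of purchases to first reach Brand E from state s, with t(Brand E) = 0. Conditioning on the first purchase:
t(Brand D) = 1 + 0.34·t(Brand D) + 0.23·t(Brand C)
t(Brand C) = 1 + 0.35·t(Brand D) + 0.27·t(Brand C)
Solving: t(Brand D) = 2.3922, t(Brand C) = 2.5168.
Expected purchases from Brand D to Brand E: 2.3922.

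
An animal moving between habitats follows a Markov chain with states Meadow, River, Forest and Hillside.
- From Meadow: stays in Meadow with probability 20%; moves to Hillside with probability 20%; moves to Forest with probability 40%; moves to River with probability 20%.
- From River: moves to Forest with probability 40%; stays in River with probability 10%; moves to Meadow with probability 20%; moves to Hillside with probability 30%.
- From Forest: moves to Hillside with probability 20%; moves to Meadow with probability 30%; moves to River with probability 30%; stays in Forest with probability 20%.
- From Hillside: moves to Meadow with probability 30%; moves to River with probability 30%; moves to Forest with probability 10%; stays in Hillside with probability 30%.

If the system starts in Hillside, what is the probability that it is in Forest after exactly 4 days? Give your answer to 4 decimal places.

0.2731

Propagate the distribution vector 4 days from Hillside.
After 0 days: (0.0000, 0.0000, 0.0000, 1.0000)
After 1 day: (0.3000, 0.3000, 0.1000, 0.3000)
After 2 days: (0.2400, 0.2100, 0.2900, 0.2600)
After 3 days: (0.2550, 0.2340, 0.2640, 0.2470)
After 4 days: (0.2511, 0.2277, 0.2731, 0.2481)
P(in Forest after 4 days) = 0.2731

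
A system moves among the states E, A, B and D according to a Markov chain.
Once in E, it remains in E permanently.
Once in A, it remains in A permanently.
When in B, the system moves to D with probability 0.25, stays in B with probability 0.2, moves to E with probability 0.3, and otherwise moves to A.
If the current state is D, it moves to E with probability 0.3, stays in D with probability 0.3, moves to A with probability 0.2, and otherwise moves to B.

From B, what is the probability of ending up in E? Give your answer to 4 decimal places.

Let h(s) be the probability of absorption at E starting from transient state s. Then h(E) = 1 and h(A) = 0. By first-step analysis:
h(B) = 0.3·1 + 0.25·0 + 0.2·h(B) + 0.25·h(D)
h(D) = 0.3·1 + 0.2·0 + 0.2·h(B) + 0.3·h(D)
Solving: h(B) = 0.5588, h(D) = 0.5882.
Starting from B, the probability is 0.5588.

0.5588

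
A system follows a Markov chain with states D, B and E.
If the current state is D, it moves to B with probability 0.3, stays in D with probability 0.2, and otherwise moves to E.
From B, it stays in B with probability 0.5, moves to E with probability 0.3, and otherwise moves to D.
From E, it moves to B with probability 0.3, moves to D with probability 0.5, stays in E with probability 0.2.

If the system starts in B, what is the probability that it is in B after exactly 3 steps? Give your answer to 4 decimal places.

0.3800

Propagate the distribution vector 3 steps from B.
After 0 steps: (0.0000, 1.0000, 0.0000)
After 1 step: (0.2000, 0.5000, 0.3000)
After 2 steps: (0.2900, 0.4000, 0.3100)
After 3 steps: (0.2930, 0.3800, 0.3270)
P(in B after 3 steps) = 0.3800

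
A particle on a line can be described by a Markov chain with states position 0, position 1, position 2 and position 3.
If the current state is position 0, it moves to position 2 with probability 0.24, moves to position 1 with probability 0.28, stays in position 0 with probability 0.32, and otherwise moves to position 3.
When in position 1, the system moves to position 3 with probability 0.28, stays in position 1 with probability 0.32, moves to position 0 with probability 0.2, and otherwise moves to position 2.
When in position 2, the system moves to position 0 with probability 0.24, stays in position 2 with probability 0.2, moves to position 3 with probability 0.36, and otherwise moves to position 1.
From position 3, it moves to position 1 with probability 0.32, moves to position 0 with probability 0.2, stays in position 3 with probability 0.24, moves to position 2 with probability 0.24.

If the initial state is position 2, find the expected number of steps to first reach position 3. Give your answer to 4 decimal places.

Let t(s) be the expected number of steps to first reach position 3 from state s, with t(position 3) = 0. Conditioning on the first step:
t(position 0) = 1 + 0.32·t(position 0) + 0.28·t(position 1) + 0.24·t(position 2)
t(position 1) = 1 + 0.2·t(position 0) + 0.32·t(position 1) + 0.2·t(position 2)
t(position 2) = 1 + 0.24·t(position 0) + 0.2·t(position 1) + 0.2·t(position 2)
Solving: t(position 0) = 4.2221, t(position 1) = 3.7266, t(position 2) = 3.4483.
Expected steps from position 2 to position 3: 3.4483.

3.4483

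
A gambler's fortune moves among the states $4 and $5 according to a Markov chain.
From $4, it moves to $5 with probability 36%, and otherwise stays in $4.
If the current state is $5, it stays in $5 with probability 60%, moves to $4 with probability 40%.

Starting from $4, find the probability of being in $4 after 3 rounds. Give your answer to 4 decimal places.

Propagate the distribution vector 3 rounds from $4.
After 0 rounds: (1.0000, 0.0000)
After 1 round: (0.6400, 0.3600)
After 2 rounds: (0.5536, 0.4464)
After 3 rounds: (0.5329, 0.4671)
P(in $4 after 3 rounds) = 0.5329

0.5329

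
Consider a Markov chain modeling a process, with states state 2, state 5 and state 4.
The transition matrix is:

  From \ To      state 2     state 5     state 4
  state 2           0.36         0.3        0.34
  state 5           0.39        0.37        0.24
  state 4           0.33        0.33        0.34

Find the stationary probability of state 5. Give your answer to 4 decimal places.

Let the stationary distribution be π with π = πP and π_1 + π_2 + π_3 = 1.
π_1 = 0.36·π_1 + 0.39·π_2 + 0.33·π_3
π_2 = 0.3·π_1 + 0.37·π_2 + 0.33·π_3
Solving with the normalization constraint gives π = (0.3608, 0.3325, 0.3068).
So the stationary probability of state 5 is 0.3325.

0.3325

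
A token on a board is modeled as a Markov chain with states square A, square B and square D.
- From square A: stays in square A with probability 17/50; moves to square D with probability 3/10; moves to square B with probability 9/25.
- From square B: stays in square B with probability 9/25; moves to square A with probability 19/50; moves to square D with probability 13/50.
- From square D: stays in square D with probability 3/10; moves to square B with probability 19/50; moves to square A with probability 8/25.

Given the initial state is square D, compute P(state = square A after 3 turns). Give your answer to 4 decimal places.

0.3489

Propagate the distribution vector 3 turns from square D.
After 0 turns: (0.0000, 0.0000, 1.0000)
After 1 turn: (0.3200, 0.3800, 0.3000)
After 2 turns: (0.3492, 0.3660, 0.2848)
After 3 turns: (0.3489, 0.3657, 0.2854)
P(in square A after 3 turns) = 0.3489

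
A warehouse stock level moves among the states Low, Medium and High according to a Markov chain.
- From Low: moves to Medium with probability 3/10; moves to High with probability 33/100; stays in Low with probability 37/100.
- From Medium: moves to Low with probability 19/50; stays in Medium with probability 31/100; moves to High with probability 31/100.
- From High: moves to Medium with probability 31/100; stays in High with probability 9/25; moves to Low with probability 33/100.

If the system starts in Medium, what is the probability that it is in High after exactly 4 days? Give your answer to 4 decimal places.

0.3339

Propagate the distribution vector 4 days from Medium.
After 0 days: (0.0000, 1.0000, 0.0000)
After 1 day: (0.3800, 0.3100, 0.3100)
After 2 days: (0.3607, 0.3062, 0.3331)
After 3 days: (0.3597, 0.3064, 0.3339)
After 4 days: (0.3597, 0.3064, 0.3339)
P(in High after 4 days) = 0.3339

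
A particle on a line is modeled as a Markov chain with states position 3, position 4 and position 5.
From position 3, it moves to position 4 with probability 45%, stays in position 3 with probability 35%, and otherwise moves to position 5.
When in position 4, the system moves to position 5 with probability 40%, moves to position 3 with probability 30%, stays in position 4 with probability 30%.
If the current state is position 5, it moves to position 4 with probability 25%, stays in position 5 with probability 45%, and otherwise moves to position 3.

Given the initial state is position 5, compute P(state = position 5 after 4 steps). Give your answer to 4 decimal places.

Propagate the distribution vector 4 steps from position 5.
After 0 steps: (0.0000, 0.0000, 1.0000)
After 1 step: (0.3000, 0.2500, 0.4500)
After 2 steps: (0.3150, 0.3225, 0.3625)
After 3 steps: (0.3158, 0.3291, 0.3551)
After 4 steps: (0.3158, 0.3296, 0.3546)
P(in position 5 after 4 steps) = 0.3546

0.3546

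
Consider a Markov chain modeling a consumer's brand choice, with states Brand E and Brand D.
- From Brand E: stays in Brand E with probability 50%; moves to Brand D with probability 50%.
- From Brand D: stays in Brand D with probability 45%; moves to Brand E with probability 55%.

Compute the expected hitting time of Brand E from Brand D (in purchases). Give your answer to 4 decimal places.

1.8182

Let t(s) be the expected number of purchases to first reach Brand E from state s, with t(Brand E) = 0. Conditioning on the first purchase:
t(Brand D) = 1 + 0.45·t(Brand D)
Solving: t(Brand D) = 1.8182.
Expected purchases from Brand D to Brand E: 1.8182.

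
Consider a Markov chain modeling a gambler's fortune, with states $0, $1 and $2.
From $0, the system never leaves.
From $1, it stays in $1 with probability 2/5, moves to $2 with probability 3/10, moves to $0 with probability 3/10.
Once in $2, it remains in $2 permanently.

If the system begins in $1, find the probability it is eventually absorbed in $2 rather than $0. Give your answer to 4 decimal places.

0.5000

Let h(s) be the probability of absorption at $2 starting from transient state s. Then h($2) = 1 and h($0) = 0. By first-step analysis:
h($1) = 0.3·0 + 0.4·h($1) + 0.3·1
Solving: h($1) = 0.5000.
Starting from $1, the probability is 0.5000.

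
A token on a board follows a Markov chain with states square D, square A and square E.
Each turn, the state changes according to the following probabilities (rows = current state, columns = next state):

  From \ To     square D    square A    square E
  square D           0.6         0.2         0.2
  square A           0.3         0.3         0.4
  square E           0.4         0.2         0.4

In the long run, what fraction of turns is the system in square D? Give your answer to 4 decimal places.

0.4722

Let the stationary distribution be π with π = πP and π_1 + π_2 + π_3 = 1.
π_1 = 0.6·π_1 + 0.3·π_2 + 0.4·π_3
π_2 = 0.2·π_1 + 0.3·π_2 + 0.2·π_3
Solving with the normalization constraint gives π = (0.4722, 0.2222, 0.3056).
So the stationary probability of square D is 0.4722.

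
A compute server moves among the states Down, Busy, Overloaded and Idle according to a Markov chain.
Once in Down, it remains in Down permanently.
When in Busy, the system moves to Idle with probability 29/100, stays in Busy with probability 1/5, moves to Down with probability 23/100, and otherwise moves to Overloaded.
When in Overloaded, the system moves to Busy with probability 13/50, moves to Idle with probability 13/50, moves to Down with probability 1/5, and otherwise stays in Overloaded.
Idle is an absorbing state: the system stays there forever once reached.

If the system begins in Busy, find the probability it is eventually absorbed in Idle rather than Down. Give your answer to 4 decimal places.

0.5596

Let h(s) be the probability of absorption at Idle starting from transient state s. Then h(Idle) = 1 and h(Down) = 0. By first-step analysis:
h(Busy) = 0.23·0 + 0.2·h(Busy) + 0.28·h(Overloaded) + 0.29·1
h(Overloaded) = 0.2·0 + 0.26·h(Busy) + 0.28·h(Overloaded) + 0.26·1
Solving: h(Busy) = 0.5596, h(Overloaded) = 0.5632.
Starting from Busy, the probability is 0.5596.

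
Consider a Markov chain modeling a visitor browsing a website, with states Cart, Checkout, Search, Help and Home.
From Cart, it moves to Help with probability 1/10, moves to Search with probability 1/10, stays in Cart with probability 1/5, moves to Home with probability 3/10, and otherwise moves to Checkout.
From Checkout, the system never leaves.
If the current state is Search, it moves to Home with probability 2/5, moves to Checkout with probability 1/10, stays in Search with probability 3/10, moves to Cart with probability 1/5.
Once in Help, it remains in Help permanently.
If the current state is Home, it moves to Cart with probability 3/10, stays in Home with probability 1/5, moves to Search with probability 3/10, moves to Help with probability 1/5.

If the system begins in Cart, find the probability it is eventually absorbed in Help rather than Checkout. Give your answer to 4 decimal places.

0.3868

Let h(s) be the probability of absorption at Help starting from transient state s. Then h(Help) = 1 and h(Checkout) = 0. By first-step analysis:
h(Cart) = 0.2·h(Cart) + 0.3·0 + 0.1·h(Search) + 0.1·1 + 0.3·h(Home)
h(Search) = 0.2·h(Cart) + 0.1·0 + 0.3·h(Search) + 0.4·h(Home)
h(Home) = 0.3·h(Cart) + 0.3·h(Search) + 0.2·1 + 0.2·h(Home)
Solving: h(Cart) = 0.3868, h(Search) = 0.4280, h(Home) = 0.5556.
Starting from Cart, the probability is 0.3868.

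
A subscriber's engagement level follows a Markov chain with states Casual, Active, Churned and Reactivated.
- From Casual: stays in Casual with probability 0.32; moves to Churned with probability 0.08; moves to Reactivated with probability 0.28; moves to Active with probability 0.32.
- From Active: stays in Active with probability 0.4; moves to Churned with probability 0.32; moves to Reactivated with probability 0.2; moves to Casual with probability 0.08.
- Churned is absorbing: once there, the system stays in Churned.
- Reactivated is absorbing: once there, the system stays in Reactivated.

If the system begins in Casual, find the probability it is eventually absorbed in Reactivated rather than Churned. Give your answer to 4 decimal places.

0.6067

Let h(s) be the probability of absorption at Reactivated starting from transient state s. Then h(Reactivated) = 1 and h(Churned) = 0. By first-step analysis:
h(Casual) = 0.32·h(Casual) + 0.32·h(Active) + 0.08·0 + 0.28·1
h(Active) = 0.08·h(Casual) + 0.4·h(Active) + 0.32·0 + 0.2·1
Solving: h(Casual) = 0.6067, h(Active) = 0.4142.
Starting from Casual, the probability is 0.6067.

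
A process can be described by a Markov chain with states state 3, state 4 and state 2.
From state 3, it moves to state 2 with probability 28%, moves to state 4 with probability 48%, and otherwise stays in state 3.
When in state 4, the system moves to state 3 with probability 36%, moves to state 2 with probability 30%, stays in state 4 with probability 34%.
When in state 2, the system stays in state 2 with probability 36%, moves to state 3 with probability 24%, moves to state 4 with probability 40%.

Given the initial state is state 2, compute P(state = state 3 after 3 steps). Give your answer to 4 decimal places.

Propagate the distribution vector 3 steps from state 2.
After 0 steps: (0.0000, 0.0000, 1.0000)
After 1 step: (0.2400, 0.4000, 0.3600)
After 2 steps: (0.2880, 0.3952, 0.3168)
After 3 steps: (0.2874, 0.3993, 0.3132)
P(in state 3 after 3 steps) = 0.2874

0.2874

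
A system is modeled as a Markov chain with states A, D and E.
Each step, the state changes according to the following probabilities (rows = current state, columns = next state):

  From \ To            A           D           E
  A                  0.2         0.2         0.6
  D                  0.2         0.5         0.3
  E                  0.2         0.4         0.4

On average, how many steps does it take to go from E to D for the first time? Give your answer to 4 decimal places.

Let t(s) be the expected number of steps to first reach D from state s, with t(D) = 0. Conditioning on the first step:
t(A) = 1 + 0.2·t(A) + 0.6·t(E)
t(E) = 1 + 0.2·t(A) + 0.4·t(E)
Solving: t(A) = 3.3333, t(E) = 2.7778.
Expected steps from E to D: 2.7778.

2.7778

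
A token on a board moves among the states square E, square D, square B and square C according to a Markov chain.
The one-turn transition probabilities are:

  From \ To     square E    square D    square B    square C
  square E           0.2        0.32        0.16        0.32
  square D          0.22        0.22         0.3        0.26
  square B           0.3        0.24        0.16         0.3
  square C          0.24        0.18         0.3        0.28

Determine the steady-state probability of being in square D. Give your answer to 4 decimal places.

0.2371

Let the stationary distribution be π with π = πP and π_1 + π_2 + π_3 + π_4 = 1.
π_1 = 0.2·π_1 + 0.22·π_2 + 0.3·π_3 + 0.24·π_4
π_2 = 0.32·π_1 + 0.22·π_2 + 0.24·π_3 + 0.18·π_4
π_3 = 0.16·π_1 + 0.3·π_2 + 0.16·π_3 + 0.3·π_4
Solving with the normalization constraint gives π = (0.2397, 0.2371, 0.2337, 0.2895).
So the stationary probability of square D is 0.2371.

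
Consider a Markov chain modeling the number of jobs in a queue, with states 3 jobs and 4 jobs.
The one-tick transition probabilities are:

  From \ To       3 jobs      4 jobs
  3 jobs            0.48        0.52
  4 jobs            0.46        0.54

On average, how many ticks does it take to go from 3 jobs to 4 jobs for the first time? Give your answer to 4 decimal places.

1.9231

Let t(s) be the expected number of ticks to first reach 4 jobs from state s, with t(4 jobs) = 0. Conditioning on the first tick:
t(3 jobs) = 1 + 0.48·t(3 jobs)
Solving: t(3 jobs) = 1.9231.
Expected ticks from 3 jobs to 4 jobs: 1.9231.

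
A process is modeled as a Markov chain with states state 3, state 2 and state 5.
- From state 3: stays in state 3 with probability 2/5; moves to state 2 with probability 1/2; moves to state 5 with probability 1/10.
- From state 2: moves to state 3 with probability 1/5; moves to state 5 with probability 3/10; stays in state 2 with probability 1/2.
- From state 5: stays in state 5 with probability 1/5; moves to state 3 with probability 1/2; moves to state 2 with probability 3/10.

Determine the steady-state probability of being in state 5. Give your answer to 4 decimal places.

Let the stationary distribution be π with π = πP and π_1 + π_2 + π_3 = 1.
π_1 = 0.4·π_1 + 0.2·π_2 + 0.5·π_3
π_2 = 0.5·π_1 + 0.5·π_2 + 0.3·π_3
Solving with the normalization constraint gives π = (0.3298, 0.4574, 0.2128).
So the stationary probability of state 5 is 0.2128.

0.2128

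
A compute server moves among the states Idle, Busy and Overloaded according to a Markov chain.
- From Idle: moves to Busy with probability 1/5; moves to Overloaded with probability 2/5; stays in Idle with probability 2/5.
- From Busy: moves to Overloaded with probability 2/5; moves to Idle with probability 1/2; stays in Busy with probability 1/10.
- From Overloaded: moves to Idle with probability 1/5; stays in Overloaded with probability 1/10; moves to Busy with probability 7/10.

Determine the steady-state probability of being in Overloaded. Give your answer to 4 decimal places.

0.3077

Let the stationary distribution be π with π = πP and π_1 + π_2 + π_3 = 1.
π_1 = 0.4·π_1 + 0.5·π_2 + 0.2·π_3
π_2 = 0.2·π_1 + 0.1·π_2 + 0.7·π_3
Solving with the normalization constraint gives π = (0.3706, 0.3217, 0.3077).
So the stationary probability of Overloaded is 0.3077.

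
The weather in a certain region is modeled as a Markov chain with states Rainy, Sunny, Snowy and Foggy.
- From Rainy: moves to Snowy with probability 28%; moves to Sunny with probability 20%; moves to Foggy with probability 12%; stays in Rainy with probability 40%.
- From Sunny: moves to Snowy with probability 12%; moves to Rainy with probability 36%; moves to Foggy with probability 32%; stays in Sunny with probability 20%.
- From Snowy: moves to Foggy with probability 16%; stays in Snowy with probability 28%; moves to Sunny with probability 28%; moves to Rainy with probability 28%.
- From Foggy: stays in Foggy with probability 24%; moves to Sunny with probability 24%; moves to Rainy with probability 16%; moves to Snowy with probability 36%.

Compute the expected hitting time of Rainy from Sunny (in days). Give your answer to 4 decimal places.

3.4513

Let t(s) be the expected number of days to first reach Rainy from state s, with t(Rainy) = 0. Conditioning on the first day:
t(Sunny) = 1 + 0.2·t(Sunny) + 0.12·t(Snowy) + 0.32·t(Foggy)
t(Snowy) = 1 + 0.28·t(Sunny) + 0.28·t(Snowy) + 0.16·t(Foggy)
t(Foggy) = 1 + 0.24·t(Sunny) + 0.36·t(Snowy) + 0.24·t(Foggy)
Solving: t(Sunny) = 3.4513, t(Snowy) = 3.6498, t(Foggy) = 4.1345.
Expected days from Sunny to Rainy: 3.4513.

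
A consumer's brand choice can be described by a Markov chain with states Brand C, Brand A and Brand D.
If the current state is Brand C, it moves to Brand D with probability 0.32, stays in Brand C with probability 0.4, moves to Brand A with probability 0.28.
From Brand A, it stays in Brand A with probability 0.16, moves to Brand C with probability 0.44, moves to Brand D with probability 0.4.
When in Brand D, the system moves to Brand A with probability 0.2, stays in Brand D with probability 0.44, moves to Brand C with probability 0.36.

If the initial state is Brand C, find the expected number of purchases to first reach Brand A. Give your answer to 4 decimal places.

Let t(s) be the expected number of purchases to first reach Brand A from state s, with t(Brand A) = 0. Conditioning on the first purchase:
t(Brand C) = 1 + 0.4·t(Brand C) + 0.32·t(Brand D)
t(Brand D) = 1 + 0.36·t(Brand C) + 0.44·t(Brand D)
Solving: t(Brand C) = 3.9855, t(Brand D) = 4.3478.
Expected purchases from Brand C to Brand A: 3.9855.

3.9855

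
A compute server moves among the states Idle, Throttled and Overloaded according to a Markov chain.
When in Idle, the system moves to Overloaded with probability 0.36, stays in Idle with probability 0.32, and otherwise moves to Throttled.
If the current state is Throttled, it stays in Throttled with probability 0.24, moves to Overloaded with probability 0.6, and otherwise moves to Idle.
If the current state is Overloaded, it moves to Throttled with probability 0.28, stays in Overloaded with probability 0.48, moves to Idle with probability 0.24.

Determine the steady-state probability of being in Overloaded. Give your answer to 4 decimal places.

0.4850

Let the stationary distribution be π with π = πP and π_1 + π_2 + π_3 = 1.
π_1 = 0.32·π_1 + 0.16·π_2 + 0.24·π_3
π_2 = 0.32·π_1 + 0.24·π_2 + 0.28·π_3
Solving with the normalization constraint gives π = (0.2367, 0.2783, 0.4850).
So the stationary probability of Overloaded is 0.4850.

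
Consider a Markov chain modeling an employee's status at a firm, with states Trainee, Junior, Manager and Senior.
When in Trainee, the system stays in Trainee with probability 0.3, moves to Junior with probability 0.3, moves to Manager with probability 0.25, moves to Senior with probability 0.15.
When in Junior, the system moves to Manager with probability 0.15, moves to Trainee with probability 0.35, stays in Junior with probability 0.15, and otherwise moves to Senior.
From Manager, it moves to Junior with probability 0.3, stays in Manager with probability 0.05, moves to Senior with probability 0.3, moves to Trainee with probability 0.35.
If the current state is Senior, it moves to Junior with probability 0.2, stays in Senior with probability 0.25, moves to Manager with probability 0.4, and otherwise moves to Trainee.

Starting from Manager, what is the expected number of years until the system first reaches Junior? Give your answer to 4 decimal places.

Let t(s) be the expected number of years to first reach Junior from state s, with t(Junior) = 0. Conditioning on the first year:
t(Trainee) = 1 + 0.3·t(Trainee) + 0.25·t(Manager) + 0.15·t(Senior)
t(Manager) = 1 + 0.35·t(Trainee) + 0.05·t(Manager) + 0.3·t(Senior)
t(Senior) = 1 + 0.15·t(Trainee) + 0.4·t(Manager) + 0.25·t(Senior)
Solving: t(Trainee) = 3.5787, t(Manager) = 3.6294, t(Senior) = 3.9848.
Expected years from Manager to Junior: 3.6294.

3.6294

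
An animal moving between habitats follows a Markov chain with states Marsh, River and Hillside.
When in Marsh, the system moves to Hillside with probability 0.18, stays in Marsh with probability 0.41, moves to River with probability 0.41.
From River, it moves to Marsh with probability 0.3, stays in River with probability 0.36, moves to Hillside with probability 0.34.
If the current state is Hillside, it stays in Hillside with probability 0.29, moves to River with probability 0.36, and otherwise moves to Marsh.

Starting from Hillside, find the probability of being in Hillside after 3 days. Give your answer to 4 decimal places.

Propagate the distribution vector 3 days from Hillside.
After 0 days: (0.0000, 0.0000, 1.0000)
After 1 day: (0.3500, 0.3600, 0.2900)
After 2 days: (0.3530, 0.3775, 0.2695)
After 3 days: (0.3523, 0.3777, 0.2700)
P(in Hillside after 3 days) = 0.2700

0.2700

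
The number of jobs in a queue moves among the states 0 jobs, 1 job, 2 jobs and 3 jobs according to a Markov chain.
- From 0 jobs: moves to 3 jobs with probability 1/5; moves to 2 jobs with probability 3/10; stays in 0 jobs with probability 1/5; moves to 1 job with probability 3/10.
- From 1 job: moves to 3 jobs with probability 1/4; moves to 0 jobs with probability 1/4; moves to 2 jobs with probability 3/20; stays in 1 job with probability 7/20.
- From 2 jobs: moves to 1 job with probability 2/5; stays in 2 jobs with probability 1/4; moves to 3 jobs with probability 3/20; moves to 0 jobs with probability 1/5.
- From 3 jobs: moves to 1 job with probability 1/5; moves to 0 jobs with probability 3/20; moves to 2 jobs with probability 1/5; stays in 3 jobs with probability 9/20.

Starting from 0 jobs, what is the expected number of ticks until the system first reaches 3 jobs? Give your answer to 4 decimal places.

4.8736

Let t(s) be the expected number of ticks to first reach 3 jobs from state s, with t(3 jobs) = 0. Conditioning on the first tick:
t(0 jobs) = 1 + 0.2·t(0 jobs) + 0.3·t(1 job) + 0.3·t(2 jobs)
t(1 job) = 1 + 0.25·t(0 jobs) + 0.35·t(1 job) + 0.15·t(2 jobs)
t(2 jobs) = 1 + 0.2·t(0 jobs) + 0.4·t(1 job) + 0.25·t(2 jobs)
Solving: t(0 jobs) = 4.8736, t(1 job) = 4.5848, t(2 jobs) = 5.0782.
Expected ticks from 0 jobs to 3 jobs: 4.8736.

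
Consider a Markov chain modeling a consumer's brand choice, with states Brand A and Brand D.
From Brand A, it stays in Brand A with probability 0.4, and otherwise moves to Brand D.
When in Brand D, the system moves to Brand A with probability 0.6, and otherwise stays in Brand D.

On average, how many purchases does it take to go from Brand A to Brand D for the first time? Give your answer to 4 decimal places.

Let t(s) be the expected number of purchases to first reach Brand D from state s, with t(Brand D) = 0. Conditioning on the first purchase:
t(Brand A) = 1 + 0.4·t(Brand A)
Solving: t(Brand A) = 1.6667.
Expected purchases from Brand A to Brand D: 1.6667.

1.6667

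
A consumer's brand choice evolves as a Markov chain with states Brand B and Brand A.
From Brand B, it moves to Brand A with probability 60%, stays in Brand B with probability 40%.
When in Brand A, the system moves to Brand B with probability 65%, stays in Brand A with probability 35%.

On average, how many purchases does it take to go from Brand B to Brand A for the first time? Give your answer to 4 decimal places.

1.6667

Let t(s) be the expected number of purchases to first reach Brand A from state s, with t(Brand A) = 0. Conditioning on the first purchase:
t(Brand B) = 1 + 0.4·t(Brand B)
Solving: t(Brand B) = 1.6667.
Expected purchases from Brand B to Brand A: 1.6667.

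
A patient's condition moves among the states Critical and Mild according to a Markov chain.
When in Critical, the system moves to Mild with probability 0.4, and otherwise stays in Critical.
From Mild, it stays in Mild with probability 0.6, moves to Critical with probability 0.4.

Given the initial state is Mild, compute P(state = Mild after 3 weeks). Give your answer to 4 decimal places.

0.5040

Propagate the distribution vector 3 weeks from Mild.
After 0 weeks: (0.0000, 1.0000)
After 1 week: (0.4000, 0.6000)
After 2 weeks: (0.4800, 0.5200)
After 3 weeks: (0.4960, 0.5040)
P(in Mild after 3 weeks) = 0.5040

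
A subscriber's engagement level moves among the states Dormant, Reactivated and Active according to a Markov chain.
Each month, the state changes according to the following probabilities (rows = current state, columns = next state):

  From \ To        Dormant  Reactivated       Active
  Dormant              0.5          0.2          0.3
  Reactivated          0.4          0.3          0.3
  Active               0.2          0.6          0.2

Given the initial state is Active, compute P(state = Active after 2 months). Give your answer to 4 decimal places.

Sum over the intermediate state after 1 month:
P = P(Active→Dormant)·P(Dormant→Active) + P(Active→Reactivated)·P(Reactivated→Active) + P(Active→Active)·P(Active→Active)
  = 0.2×0.3 + 0.6×0.3 + 0.2×0.2
  = 0.0600 + 0.1800 + 0.0400 = 0.2800

0.2800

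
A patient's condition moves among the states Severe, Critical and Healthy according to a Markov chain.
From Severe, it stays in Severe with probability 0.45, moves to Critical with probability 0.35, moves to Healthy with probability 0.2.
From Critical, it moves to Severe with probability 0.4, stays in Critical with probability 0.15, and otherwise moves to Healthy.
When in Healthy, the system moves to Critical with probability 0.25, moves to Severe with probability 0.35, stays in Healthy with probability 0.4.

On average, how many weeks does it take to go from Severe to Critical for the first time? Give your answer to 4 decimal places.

Let t(s) be the expected number of weeks to first reach Critical from state s, with t(Critical) = 0. Conditioning on the first week:
t(Severe) = 1 + 0.45·t(Severe) + 0.2·t(Healthy)
t(Healthy) = 1 + 0.35·t(Severe) + 0.4·t(Healthy)
Solving: t(Severe) = 3.0769, t(Healthy) = 3.4615.
Expected weeks from Severe to Critical: 3.0769.

3.0769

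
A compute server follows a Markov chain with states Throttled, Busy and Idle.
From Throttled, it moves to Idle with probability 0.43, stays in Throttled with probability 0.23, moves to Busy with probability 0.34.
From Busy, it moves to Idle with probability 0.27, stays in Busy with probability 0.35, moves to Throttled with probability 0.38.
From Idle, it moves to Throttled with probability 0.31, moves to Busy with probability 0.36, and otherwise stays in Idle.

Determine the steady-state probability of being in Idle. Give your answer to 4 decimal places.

0.3400

Let the stationary distribution be π with π = πP and π_1 + π_2 + π_3 = 1.
π_1 = 0.23·π_1 + 0.38·π_2 + 0.31·π_3
π_2 = 0.34·π_1 + 0.35·π_2 + 0.36·π_3
Solving with the normalization constraint gives π = (0.3097, 0.3503, 0.3400).
So the stationary probability of Idle is 0.3400.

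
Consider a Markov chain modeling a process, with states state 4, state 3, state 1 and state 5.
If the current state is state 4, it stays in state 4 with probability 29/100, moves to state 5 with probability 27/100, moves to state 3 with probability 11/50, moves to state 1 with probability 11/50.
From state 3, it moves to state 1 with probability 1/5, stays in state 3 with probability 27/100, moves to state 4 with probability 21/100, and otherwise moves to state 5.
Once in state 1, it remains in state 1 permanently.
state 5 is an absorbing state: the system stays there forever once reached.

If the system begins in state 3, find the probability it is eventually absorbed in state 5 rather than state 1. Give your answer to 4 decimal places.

Let h(s) be the probability of absorption at state 5 starting from transient state s. Then h(state 5) = 1 and h(state 1) = 0. By first-step analysis:
h(state 4) = 0.29·h(state 4) + 0.22·h(state 3) + 0.22·0 + 0.27·1
h(state 3) = 0.21·h(state 4) + 0.27·h(state 3) + 0.2·0 + 0.32·1
Solving: h(state 4) = 0.5666, h(state 3) = 0.6014.
Starting from state 3, the probability is 0.6014.

0.6014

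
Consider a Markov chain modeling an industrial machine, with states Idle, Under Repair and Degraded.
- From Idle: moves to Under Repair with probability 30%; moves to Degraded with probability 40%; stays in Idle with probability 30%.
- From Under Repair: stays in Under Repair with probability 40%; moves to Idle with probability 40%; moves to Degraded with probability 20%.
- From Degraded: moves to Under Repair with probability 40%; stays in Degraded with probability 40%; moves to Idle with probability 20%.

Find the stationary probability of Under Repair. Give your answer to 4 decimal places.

0.3696

Let the stationary distribution be π with π = πP and π_1 + π_2 + π_3 = 1.
π_1 = 0.3·π_1 + 0.4·π_2 + 0.2·π_3
π_2 = 0.3·π_1 + 0.4·π_2 + 0.4·π_3
Solving with the normalization constraint gives π = (0.3043, 0.3696, 0.3261).
So the stationary probability of Under Repair is 0.3696.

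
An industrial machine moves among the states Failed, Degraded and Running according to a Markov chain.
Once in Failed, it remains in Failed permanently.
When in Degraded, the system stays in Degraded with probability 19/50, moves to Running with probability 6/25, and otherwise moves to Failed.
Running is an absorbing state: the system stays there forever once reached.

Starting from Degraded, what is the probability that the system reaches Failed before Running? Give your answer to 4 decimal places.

Let h(s) be the probability of absorption at Failed starting from transient state s. Then h(Failed) = 1 and h(Running) = 0. By first-step analysis:
h(Degraded) = 0.38·1 + 0.38·h(Degraded) + 0.24·0
Solving: h(Degraded) = 0.6129.
Starting from Degraded, the probability is 0.6129.

0.6129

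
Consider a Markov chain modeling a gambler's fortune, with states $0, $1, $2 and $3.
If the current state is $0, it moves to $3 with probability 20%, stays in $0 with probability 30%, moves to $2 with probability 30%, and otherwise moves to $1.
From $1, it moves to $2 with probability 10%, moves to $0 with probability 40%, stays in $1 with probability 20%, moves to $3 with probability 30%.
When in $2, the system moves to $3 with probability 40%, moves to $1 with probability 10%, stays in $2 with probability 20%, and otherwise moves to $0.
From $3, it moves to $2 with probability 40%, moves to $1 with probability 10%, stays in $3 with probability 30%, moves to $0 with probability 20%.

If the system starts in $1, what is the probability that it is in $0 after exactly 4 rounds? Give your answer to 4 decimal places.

Propagate the distribution vector 4 rounds from $1.
After 0 rounds: (0.0000, 1.0000, 0.0000, 0.0000)
After 1 round: (0.4000, 0.2000, 0.1000, 0.3000)
After 2 rounds: (0.2900, 0.1600, 0.2800, 0.2700)
After 3 rounds: (0.2890, 0.1450, 0.2670, 0.2990)
After 4 rounds: (0.2846, 0.1434, 0.2742, 0.2978)
P(in $0 after 4 rounds) = 0.2846

0.2846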